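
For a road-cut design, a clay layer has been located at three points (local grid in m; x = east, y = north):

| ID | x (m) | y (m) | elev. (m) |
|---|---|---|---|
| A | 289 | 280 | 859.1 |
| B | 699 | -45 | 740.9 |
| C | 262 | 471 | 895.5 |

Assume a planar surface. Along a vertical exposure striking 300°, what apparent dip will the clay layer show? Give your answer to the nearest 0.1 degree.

Two edge vectors: A→B = (410, -325, -118.2), A→C = (-27, 191, 36.4).
Normal n = (A→B) × (A→C) = (10746.2, -11732.6, 69535).
So ∂z/∂x = −n_x/n_z = −0.15454 and ∂z/∂y = −n_y/n_z = 0.16873.
Unit vector along 300° is (sin 300°, cos 300°) = (-0.8660, 0.5000).
Slope in that direction = a·(-0.8660) + b·(0.5000) = 0.21820.
Apparent dip = arctan|0.21820| = 12.3° (true dip is 12.9°, so apparent ≤ true as expected).

12.3°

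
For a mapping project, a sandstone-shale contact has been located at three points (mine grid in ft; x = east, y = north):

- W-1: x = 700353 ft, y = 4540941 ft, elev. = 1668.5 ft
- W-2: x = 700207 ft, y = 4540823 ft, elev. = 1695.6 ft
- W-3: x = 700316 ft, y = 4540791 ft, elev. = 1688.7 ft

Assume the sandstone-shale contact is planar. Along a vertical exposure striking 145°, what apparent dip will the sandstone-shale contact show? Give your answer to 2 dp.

Two edge vectors: W-1→W-2 = (-146, -118, 27.1), W-1→W-3 = (-37, -150, 20.2).
Normal n = (W-1→W-2) × (W-1→W-3) = (1681.4, 1946.5, 17534).
So ∂z/∂x = −n_x/n_z = −0.09589 and ∂z/∂y = −n_y/n_z = −0.11101.
Unit vector along 145° is (sin 145°, cos 145°) = (0.5736, -0.8192).
Slope in that direction = a·(0.5736) + b·(-0.8192) = 0.03593.
Apparent dip = arctan|0.03593| = 2.06° (true dip is 8.3°, so apparent ≤ true as expected).

2.06°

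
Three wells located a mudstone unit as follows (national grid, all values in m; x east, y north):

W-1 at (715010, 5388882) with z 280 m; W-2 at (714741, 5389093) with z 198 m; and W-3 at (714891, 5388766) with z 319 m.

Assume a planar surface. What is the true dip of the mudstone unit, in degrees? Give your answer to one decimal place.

19.8°

Let the plane be z = a·x + b·y + c.
W-2−W-1: −269a + 211b = −82;  W-3−W-1: −119a − 116b = 39.
Solving gives a = 0.02278, b = −0.35958.
Gradient magnitude |∇z| = √(a² + b²) = √(0.00052 + 0.12930) = 0.36030.
True dip = arctan(0.36030) = 19.8°, dipping toward N (azimuth ≈ 356°).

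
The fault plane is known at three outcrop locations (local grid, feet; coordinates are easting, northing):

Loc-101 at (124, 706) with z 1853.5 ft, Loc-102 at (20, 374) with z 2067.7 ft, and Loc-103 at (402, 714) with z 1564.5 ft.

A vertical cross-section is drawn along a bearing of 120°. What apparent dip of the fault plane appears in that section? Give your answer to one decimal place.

Let the plane be z = a·easting + b·northing + c.
Loc-102−Loc-101: −104a − 332b = 214.2;  Loc-103−Loc-101: 278a + 8b = −289.
Solving gives a = −1.03029, b = −0.32244.
Unit vector along 120° is (sin 120°, cos 120°) = (0.8660, -0.5000).
Slope in that direction = a·(0.8660) + b·(-0.5000) = −0.73104.
Apparent dip = arctan|0.73104| = 36.2° (true dip is 47.2°, so apparent ≤ true as expected).

36.2°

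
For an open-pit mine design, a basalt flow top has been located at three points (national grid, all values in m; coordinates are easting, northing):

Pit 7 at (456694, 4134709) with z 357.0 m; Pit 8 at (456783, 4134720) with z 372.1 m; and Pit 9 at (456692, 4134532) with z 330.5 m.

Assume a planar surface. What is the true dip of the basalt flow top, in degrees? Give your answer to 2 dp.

11.95°

Let the plane be z = a·easting + b·northing + c.
Pit 8−Pit 7: 89a + 11b = 15.1;  Pit 9−Pit 7: −2a − 177b = −26.5.
Solving gives a = 0.15137, b = 0.14801.
Gradient magnitude |∇z| = √(a² + b²) = √(0.02291 + 0.02191) = 0.21170.
True dip = arctan(0.21170) = 11.95°, dipping toward SW (azimuth ≈ 226°).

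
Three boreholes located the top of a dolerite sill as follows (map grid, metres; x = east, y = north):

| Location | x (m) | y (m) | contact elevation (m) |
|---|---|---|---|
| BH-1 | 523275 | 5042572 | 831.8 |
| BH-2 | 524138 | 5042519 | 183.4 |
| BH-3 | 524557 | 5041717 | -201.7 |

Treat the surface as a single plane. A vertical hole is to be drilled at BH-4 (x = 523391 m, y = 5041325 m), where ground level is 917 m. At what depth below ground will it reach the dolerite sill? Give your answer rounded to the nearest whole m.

Let the plane be z = a·x + b·y + c.
BH-2−BH-1: 863a − 53b = −648.4;  BH-3−BH-1: 1282a − 855b = −1033.5.
Solving gives a = −0.74577150, b = 0.09055080.
Then c = 831.8 − a·523275 − b·5042572 = −65533.53.
At (523391, 5041325): z_contact = −390330.1 + 456496.0 − 65533.53 = 632.4 m.
Depth below ground = 917 − 632.4 = 285 m.

285 m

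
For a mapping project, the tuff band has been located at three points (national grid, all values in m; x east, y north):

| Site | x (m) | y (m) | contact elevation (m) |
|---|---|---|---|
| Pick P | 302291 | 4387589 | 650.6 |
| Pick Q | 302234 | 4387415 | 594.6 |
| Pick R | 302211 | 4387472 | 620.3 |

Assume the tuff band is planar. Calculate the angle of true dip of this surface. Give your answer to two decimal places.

Let the plane be z = a·x + b·y + c.
Pick Q−Pick P: −57a − 174b = −56;  Pick R−Pick P: −80a − 117b = −30.3.
Solving gives a = −0.17650, b = 0.37966.
Gradient magnitude |∇z| = √(a² + b²) = √(0.03115 + 0.14414) = 0.41868.
True dip = arctan(0.41868) = 22.72°, dipping toward SSE (azimuth ≈ 155°).

22.72°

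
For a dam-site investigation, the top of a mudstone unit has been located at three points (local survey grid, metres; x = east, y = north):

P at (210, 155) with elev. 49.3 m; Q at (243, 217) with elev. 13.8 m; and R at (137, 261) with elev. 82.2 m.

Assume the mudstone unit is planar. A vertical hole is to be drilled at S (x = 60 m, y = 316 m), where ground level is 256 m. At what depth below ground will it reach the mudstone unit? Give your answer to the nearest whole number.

128 m

Let the plane be z = a·x + b·y + c.
Q−P: 33a + 62b = −35.5;  R−P: −73a + 106b = 32.9.
Solving gives a = −0.72318, b = −0.18766.
Then c = 49.3 − a·210 − b·155 = 230.26.
At (60, 316): z_contact = −43.4 − 59.3 + 230.26 = 127.6 m.
Depth below ground = 256 − 127.6 = 128 m.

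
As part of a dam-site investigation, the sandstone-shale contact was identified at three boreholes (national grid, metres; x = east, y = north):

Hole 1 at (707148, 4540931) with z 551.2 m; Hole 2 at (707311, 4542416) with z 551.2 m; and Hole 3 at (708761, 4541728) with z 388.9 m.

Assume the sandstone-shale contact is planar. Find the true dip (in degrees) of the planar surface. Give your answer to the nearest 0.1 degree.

6.1°

Let the plane be z = a·x + b·y + c.
Hole 2−Hole 1: 163a + 1485b = 0;  Hole 3−Hole 1: 1613a + 797b = −162.3.
Solving gives a = −0.10639, b = 0.01168.
Gradient magnitude |∇z| = √(a² + b²) = √(0.01132 + 0.00014) = 0.10703.
True dip = arctan(0.10703) = 6.1°, dipping toward E (azimuth ≈ 096°).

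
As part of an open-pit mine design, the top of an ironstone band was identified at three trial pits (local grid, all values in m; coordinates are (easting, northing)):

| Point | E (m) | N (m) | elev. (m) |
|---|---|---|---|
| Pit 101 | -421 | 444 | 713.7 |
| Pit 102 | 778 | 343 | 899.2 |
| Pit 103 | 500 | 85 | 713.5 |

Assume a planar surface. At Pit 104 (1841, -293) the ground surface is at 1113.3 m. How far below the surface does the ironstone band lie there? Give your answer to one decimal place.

326.7 m

Two edge vectors: Pit 101→Pit 102 = (1199, -101, 185.5), Pit 101→Pit 103 = (921, -359, -0.2).
Normal n = (Pit 101→Pit 102) × (Pit 101→Pit 103) = (66614.7, 171085.3, -337420).
So ∂z/∂E = −n_x/n_z = 0.197424 and ∂z/∂N = −n_y/n_z = 0.507040.
Intercept c from Pit 101: 713.7 + 83.12 − 225.13 = 571.69.
At (1841, -293): z_contact = 363.46 − 148.56 + 571.69 = 786.58 m.
Depth below ground = 1113.3 − 786.58 = 326.7 m.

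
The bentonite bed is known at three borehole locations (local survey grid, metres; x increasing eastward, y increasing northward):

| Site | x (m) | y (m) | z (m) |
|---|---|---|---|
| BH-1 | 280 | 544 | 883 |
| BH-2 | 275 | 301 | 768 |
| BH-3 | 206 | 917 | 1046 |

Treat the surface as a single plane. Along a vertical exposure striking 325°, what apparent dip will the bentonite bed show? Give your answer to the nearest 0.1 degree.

16.2°

Two edge vectors: BH-1→BH-2 = (-5, -243, -115), BH-1→BH-3 = (-74, 373, 163).
Normal n = (BH-1→BH-2) × (BH-1→BH-3) = (3286, 9325, -19847).
So ∂z/∂x = −n_x/n_z = 0.16557 and ∂z/∂y = −n_y/n_z = 0.46984.
Unit vector along 325° is (sin 325°, cos 325°) = (-0.5736, 0.8192).
Slope in that direction = a·(-0.5736) + b·(0.8192) = 0.28991.
Apparent dip = arctan|0.28991| = 16.2° (true dip is 26.5°, so apparent ≤ true as expected).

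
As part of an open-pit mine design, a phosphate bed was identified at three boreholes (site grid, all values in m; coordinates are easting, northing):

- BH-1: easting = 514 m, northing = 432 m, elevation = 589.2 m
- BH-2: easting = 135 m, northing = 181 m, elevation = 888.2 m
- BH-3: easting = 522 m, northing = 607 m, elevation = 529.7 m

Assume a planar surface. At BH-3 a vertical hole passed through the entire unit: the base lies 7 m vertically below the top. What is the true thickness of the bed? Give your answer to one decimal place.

5.8 m

Two edge vectors: BH-1→BH-2 = (-379, -251, 299), BH-1→BH-3 = (8, 175, -59.5).
Normal n = (BH-1→BH-2) × (BH-1→BH-3) = (-37390.5, -20158.5, -64317).
So ∂z/∂easting = −n_x/n_z = −0.58135 and ∂z/∂northing = −n_y/n_z = −0.31342.
|∇z| = √(a²+b²) = 0.66045, so dip δ = arctan(0.66045) = 33.44°.
True thickness = vertical thickness × cos δ = 7 × cos 33.44° = 5.8 m.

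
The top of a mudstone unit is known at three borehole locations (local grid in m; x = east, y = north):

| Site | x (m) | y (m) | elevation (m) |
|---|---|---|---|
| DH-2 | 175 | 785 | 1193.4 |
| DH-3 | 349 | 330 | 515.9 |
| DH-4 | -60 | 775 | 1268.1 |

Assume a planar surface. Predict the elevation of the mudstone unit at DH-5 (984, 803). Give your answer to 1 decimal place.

Two edge vectors: DH-2→DH-3 = (174, -455, -677.5), DH-2→DH-4 = (-235, -10, 74.7).
Normal n = (DH-2→DH-3) × (DH-2→DH-4) = (-40763.5, 146214.7, -108665).
So ∂z/∂x = −n_x/n_z = −0.37513 and ∂z/∂y = −n_y/n_z = 1.34555.
Intercept c from DH-2: 1193.4 + 65.65 − 1056.26 = 202.79.
At (984, 803): z = −369.1 + 1080.5 + 202.79 = 914.1 m.

914.1 m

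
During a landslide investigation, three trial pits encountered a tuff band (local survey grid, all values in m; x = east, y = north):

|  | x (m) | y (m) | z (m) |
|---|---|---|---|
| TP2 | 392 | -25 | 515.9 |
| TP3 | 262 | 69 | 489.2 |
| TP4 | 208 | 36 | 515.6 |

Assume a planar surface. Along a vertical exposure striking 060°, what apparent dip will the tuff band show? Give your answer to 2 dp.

22.20°

Two edge vectors: TP2→TP3 = (-130, 94, -26.7), TP2→TP4 = (-184, 61, -0.3).
Normal n = (TP2→TP3) × (TP2→TP4) = (1600.5, 4873.8, 9366).
So ∂z/∂x = −n_x/n_z = −0.17088 and ∂z/∂y = −n_y/n_z = −0.52037.
Unit vector along 060° is (sin 60°, cos 60°) = (0.8660, 0.5000).
Slope in that direction = a·(0.8660) + b·(0.5000) = −0.40818.
Apparent dip = arctan|0.40818| = 22.20° (true dip is 28.7°, so apparent ≤ true as expected).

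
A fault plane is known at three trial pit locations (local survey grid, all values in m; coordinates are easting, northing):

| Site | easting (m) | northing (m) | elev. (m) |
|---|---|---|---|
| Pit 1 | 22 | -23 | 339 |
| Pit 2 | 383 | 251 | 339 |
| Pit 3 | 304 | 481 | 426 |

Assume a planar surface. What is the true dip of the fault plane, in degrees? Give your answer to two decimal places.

20.64°

Let the plane be z = a·easting + b·northing + c.
Pit 2−Pit 1: 361a + 274b = 0;  Pit 3−Pit 1: 282a + 504b = 87.
Solving gives a = −0.22773, b = 0.30004.
Gradient magnitude |∇z| = √(a² + b²) = √(0.05186 + 0.09002) = 0.37668.
True dip = arctan(0.37668) = 20.64°, dipping toward SE (azimuth ≈ 143°).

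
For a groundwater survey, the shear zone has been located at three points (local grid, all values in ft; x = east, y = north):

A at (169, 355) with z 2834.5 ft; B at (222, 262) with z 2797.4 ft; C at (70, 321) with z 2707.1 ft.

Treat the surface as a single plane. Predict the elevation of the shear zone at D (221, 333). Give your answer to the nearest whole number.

Two edge vectors: A→B = (53, -93, -37.1), A→C = (-99, -34, -127.4).
Normal n = (A→B) × (A→C) = (10586.8, 10425.1, -11009).
So ∂z/∂x = −n_x/n_z = 0.96165 and ∂z/∂y = −n_y/n_z = 0.94696.
Intercept c from A: 2834.5 − 162.52 − 336.17 = 2335.81.
At (221, 333): z = 212.5 + 315.3 + 2335.81 = 2863.7 ft.

2864 ft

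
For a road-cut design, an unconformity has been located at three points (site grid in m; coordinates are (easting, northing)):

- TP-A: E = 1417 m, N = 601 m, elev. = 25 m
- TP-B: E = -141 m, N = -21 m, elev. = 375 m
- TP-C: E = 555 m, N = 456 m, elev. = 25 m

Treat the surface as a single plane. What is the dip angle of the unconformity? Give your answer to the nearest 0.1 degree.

44.6°

Let the plane be z = a·E + b·N + c.
TP-B−TP-A: −1558a − 622b = 350;  TP-C−TP-A: −862a − 145b = 0.
Solving gives a = 0.16358, b = −0.97243.
Gradient magnitude |∇z| = √(a² + b²) = √(0.02676 + 0.94562) = 0.98609.
True dip = arctan(0.98609) = 44.6°, dipping toward N (azimuth ≈ 350°).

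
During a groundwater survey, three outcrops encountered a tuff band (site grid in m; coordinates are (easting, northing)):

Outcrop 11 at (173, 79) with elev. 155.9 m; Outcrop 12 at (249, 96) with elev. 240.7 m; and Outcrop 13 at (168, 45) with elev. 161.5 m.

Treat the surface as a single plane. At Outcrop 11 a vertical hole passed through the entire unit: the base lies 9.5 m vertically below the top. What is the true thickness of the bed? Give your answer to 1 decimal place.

6.0 m

Two edge vectors: Outcrop 11→Outcrop 12 = (76, 17, 84.8), Outcrop 11→Outcrop 13 = (-5, -34, 5.6).
Normal n = (Outcrop 11→Outcrop 12) × (Outcrop 11→Outcrop 13) = (2978.4, -849.6, -2499).
So ∂z/∂E = −n_x/n_z = 1.19184 and ∂z/∂N = −n_y/n_z = −0.33998.
|∇z| = √(a²+b²) = 1.23938, so dip δ = arctan(1.23938) = 51.10°.
True thickness = vertical thickness × cos δ = 9.5 × cos 51.10° = 6.0 m.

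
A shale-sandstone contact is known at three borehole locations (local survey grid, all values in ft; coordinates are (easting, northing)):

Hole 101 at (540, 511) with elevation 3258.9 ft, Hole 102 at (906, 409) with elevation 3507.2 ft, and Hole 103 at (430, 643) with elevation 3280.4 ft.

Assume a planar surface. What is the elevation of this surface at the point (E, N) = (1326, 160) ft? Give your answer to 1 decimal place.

3667.0 ft

Two edge vectors: Hole 101→Hole 102 = (366, -102, 248.3), Hole 101→Hole 103 = (-110, 132, 21.5).
Normal n = (Hole 101→Hole 102) × (Hole 101→Hole 103) = (-34968.6, -35182, 37092).
So ∂z/∂E = −n_x/n_z = 0.942753 and ∂z/∂N = −n_y/n_z = 0.948506.
Intercept c from Hole 101: 3258.9 − 509.09 − 484.69 = 2265.13.
At (1326, 160): z = 1250.1 + 151.8 + 2265.13 = 3667.0 ft.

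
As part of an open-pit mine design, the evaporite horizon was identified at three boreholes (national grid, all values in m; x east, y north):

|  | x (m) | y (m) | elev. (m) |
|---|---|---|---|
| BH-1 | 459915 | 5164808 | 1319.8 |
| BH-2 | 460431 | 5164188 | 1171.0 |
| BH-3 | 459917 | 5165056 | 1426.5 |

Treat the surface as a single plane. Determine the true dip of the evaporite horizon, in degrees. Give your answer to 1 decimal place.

25.9°

Let the plane be z = a·x + b·y + c.
BH-2−BH-1: 516a − 620b = −148.8;  BH-3−BH-1: 2a + 248b = 106.7.
Solving gives a = 0.22639, b = 0.42842.
Gradient magnitude |∇z| = √(a² + b²) = √(0.05125 + 0.18354) = 0.48456.
True dip = arctan(0.48456) = 25.9°, dipping toward SSW (azimuth ≈ 208°).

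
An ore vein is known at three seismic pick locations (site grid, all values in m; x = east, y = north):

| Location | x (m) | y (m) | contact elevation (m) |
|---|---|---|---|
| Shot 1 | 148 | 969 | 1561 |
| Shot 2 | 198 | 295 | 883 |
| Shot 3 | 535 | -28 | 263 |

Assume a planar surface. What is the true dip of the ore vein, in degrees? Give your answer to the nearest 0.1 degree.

53.0°

Let the plane be z = a·x + b·y + c.
Shot 2−Shot 1: 50a − 674b = −678;  Shot 3−Shot 1: 387a − 997b = −1298.
Solving gives a = −0.94264, b = 0.93601.
Gradient magnitude |∇z| = √(a² + b²) = √(0.88857 + 0.87611) = 1.32841.
True dip = arctan(1.32841) = 53.0°, dipping toward SE (azimuth ≈ 135°).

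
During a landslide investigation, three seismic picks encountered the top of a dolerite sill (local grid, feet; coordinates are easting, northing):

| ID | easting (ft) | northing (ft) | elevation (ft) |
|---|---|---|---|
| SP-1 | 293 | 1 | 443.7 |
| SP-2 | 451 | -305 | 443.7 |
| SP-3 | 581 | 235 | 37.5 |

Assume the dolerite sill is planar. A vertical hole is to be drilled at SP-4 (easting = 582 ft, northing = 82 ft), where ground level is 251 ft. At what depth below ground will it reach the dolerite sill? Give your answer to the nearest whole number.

Two edge vectors: SP-1→SP-2 = (158, -306, 0), SP-1→SP-3 = (288, 234, -406.2).
Normal n = (SP-1→SP-2) × (SP-1→SP-3) = (124297.2, 64179.6, 125100).
So ∂z/∂easting = −n_x/n_z = −0.99358 and ∂z/∂northing = −n_y/n_z = −0.51303.
Intercept c from SP-1: 443.7 + 291.12 + 0.51 = 735.33.
At (582, 82): z_contact = −578.3 − 42.1 + 735.33 = 115.0 ft.
Depth below ground = 251 − 115.0 = 136 ft.

136 ft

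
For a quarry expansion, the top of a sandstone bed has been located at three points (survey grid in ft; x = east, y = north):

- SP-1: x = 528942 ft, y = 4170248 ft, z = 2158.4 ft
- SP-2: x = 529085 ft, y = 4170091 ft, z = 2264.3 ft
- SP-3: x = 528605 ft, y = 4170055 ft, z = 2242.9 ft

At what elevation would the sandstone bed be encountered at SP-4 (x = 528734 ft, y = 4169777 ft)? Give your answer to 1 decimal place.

Let the plane be z = a·x + b·y + c.
SP-2−SP-1: 143a − 157b = 105.9;  SP-3−SP-1: −337a − 193b = 84.5.
Solving gives a = 0.089086799, b = −0.593379540.
Then c = 2158.4 − a·528942 − b·4170248 = 2429576.49.
At (528734, 4169777): z = 47103.2 − 2474260.4 + 2429576.49 = 2419.4 ft.

2419.4 ft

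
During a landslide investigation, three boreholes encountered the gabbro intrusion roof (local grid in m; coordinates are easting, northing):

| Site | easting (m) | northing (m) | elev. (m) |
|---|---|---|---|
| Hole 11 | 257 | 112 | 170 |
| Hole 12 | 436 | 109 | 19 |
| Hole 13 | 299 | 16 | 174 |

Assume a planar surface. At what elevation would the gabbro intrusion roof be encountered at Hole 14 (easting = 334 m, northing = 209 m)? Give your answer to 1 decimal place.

Two edge vectors: Hole 11→Hole 12 = (179, -3, -151), Hole 11→Hole 13 = (42, -96, 4).
Normal n = (Hole 11→Hole 12) × (Hole 11→Hole 13) = (-14508, -7058, -17058).
So ∂z/∂easting = −n_x/n_z = −0.85051 and ∂z/∂northing = −n_y/n_z = −0.41376.
Intercept c from Hole 11: 170 + 218.58 + 46.34 = 434.92.
At (334, 209): z = −284.1 − 86.5 + 434.92 = 64.4 m.

64.4 m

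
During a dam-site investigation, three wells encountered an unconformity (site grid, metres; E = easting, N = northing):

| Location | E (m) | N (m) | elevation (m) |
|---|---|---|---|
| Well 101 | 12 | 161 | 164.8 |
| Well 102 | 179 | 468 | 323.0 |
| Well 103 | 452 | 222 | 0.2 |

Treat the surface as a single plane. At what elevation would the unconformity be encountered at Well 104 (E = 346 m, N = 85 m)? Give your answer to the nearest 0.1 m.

-55.2 m

Two edge vectors: Well 101→Well 102 = (167, 307, 158.2), Well 101→Well 103 = (440, 61, -164.6).
Normal n = (Well 101→Well 102) × (Well 101→Well 103) = (-60182.4, 97096.2, -124893).
So ∂z/∂E = −n_x/n_z = −0.48187 and ∂z/∂N = −n_y/n_z = 0.77744.
Intercept c from Well 101: 164.8 + 5.78 − 125.17 = 45.42.
At (346, 85): z = −166.7 + 66.1 + 45.42 = -55.2 m.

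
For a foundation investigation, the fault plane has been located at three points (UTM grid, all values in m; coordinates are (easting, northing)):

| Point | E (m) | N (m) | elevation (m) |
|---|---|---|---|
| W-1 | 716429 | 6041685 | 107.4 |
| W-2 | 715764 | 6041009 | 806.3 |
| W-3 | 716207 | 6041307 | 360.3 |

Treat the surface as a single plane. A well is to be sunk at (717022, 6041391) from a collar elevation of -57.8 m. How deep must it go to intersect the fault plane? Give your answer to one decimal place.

342.7 m

Two edge vectors: W-1→W-2 = (-665, -676, 698.9), W-1→W-3 = (-222, -378, 252.9).
Normal n = (W-1→W-2) × (W-1→W-3) = (93223.8, 13022.7, 101298).
So ∂z/∂E = −n_x/n_z = −0.920292602 and ∂z/∂N = −n_y/n_z = −0.128558313.
Intercept c from W-1: 107.4 + 659324.31 + 776708.83 = 1436140.54.
At (717022, 6041391): z_contact = −659870.04 − 776671.04 + 1436140.54 = -400.54 m.
Depth below ground = -57.8 − (-400.54) = 342.7 m.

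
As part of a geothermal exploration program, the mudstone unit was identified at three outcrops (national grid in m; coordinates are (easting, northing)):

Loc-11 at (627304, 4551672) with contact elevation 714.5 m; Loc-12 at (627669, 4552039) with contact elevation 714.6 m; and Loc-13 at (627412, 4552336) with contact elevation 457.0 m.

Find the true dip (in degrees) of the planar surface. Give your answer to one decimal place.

Let the plane be z = a·E + b·N + c.
Loc-12−Loc-11: 365a + 367b = 0.1;  Loc-13−Loc-11: 108a + 664b = −257.5.
Solving gives a = 0.46649, b = −0.46368.
Gradient magnitude |∇z| = √(a² + b²) = √(0.21761 + 0.21500) = 0.65773.
True dip = arctan(0.65773) = 33.3°, dipping toward NW (azimuth ≈ 315°).

33.3°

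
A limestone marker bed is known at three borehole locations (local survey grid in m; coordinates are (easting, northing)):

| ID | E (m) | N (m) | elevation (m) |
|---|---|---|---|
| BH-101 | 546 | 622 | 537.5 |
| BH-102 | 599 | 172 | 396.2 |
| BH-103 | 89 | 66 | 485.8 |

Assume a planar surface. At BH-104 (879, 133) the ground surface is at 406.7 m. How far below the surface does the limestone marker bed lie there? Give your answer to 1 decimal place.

87.5 m

Let the plane be z = a·E + b·N + c.
BH-102−BH-101: 53a − 450b = −141.3;  BH-103−BH-101: −457a − 556b = −51.7.
Solving gives a = −0.23519, b = 0.28630.
Then c = 537.5 − a·546 − b·622 = 487.84.
At (879, 133): z_contact = −206.73 + 38.08 + 487.84 = 319.18 m.
Depth below ground = 406.7 − 319.18 = 87.5 m.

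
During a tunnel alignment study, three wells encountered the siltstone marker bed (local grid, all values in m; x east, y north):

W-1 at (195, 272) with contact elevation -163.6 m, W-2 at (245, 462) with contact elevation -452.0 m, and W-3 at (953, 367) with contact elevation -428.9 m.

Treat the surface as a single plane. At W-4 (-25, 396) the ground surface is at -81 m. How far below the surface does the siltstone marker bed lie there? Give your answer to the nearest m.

Two edge vectors: W-1→W-2 = (50, 190, -288.4), W-1→W-3 = (758, 95, -265.3).
Normal n = (W-1→W-2) × (W-1→W-3) = (-23009, -205342.2, -139270).
So ∂z/∂x = −n_x/n_z = −0.16521 and ∂z/∂y = −n_y/n_z = −1.47442.
Intercept c from W-1: -163.6 + 32.22 + 401.04 = 269.66.
At (-25, 396): z_contact = 4.1 − 583.9 + 269.66 = -310.1 m.
Depth below ground = -81 − (-310.1) = 229 m.

229 m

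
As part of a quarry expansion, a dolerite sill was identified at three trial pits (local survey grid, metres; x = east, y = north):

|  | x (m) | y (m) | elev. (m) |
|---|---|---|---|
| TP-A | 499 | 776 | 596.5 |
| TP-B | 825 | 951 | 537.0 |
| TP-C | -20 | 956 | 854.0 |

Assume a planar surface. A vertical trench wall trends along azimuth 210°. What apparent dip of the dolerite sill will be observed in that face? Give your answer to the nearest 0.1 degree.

6.9°

Let the plane be z = a·x + b·y + c.
TP-B−TP-A: 326a + 175b = −59.5;  TP-C−TP-A: −519a + 180b = 257.5.
Solving gives a = −0.37305, b = 0.35493.
Unit vector along 210° is (sin 210°, cos 210°) = (-0.5000, -0.8660).
Slope in that direction = a·(-0.5000) + b·(-0.8660) = −0.12086.
Apparent dip = arctan|0.12086| = 6.9° (true dip is 27.2°, so apparent ≤ true as expected).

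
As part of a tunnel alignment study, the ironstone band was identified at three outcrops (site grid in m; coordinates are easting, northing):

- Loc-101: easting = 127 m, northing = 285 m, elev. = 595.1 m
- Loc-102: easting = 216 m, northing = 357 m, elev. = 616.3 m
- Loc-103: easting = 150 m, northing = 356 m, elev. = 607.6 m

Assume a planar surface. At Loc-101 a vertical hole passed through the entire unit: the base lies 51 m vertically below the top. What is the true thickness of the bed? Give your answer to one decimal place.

Let the plane be z = a·easting + b·northing + c.
Loc-102−Loc-101: 89a + 72b = 21.2;  Loc-103−Loc-101: 23a + 71b = 12.5.
Solving gives a = 0.12979, b = 0.13401.
|∇z| = √(a²+b²) = 0.18656, so dip δ = arctan(0.18656) = 10.57°.
True thickness = vertical thickness × cos δ = 51 × cos 10.57° = 50.1 m.

50.1 m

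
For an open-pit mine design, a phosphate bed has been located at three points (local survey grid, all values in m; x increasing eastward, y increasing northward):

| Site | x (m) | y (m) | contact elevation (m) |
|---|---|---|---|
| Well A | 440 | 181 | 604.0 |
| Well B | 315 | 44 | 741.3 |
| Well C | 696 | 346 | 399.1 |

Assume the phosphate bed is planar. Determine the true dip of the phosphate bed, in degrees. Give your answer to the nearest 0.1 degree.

Two edge vectors: Well A→Well B = (-125, -137, 137.3), Well A→Well C = (256, 165, -204.9).
Normal n = (Well A→Well B) × (Well A→Well C) = (5416.8, 9536.3, 14447).
So ∂z/∂x = −n_x/n_z = −0.37494 and ∂z/∂y = −n_y/n_z = −0.66009.
Gradient magnitude |∇z| = √(a² + b²) = √(0.14058 + 0.43572) = 0.75914.
True dip = arctan(0.75914) = 37.2°, dipping toward NNE (azimuth ≈ 030°).

37.2°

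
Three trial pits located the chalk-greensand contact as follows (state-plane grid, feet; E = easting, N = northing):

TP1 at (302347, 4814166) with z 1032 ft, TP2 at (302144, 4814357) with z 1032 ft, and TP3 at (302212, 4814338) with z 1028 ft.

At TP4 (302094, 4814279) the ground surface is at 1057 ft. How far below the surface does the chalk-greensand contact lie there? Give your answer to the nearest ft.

14 ft

Two edge vectors: TP1→TP2 = (-203, 191, 0), TP1→TP3 = (-135, 172, -4).
Normal n = (TP1→TP2) × (TP1→TP3) = (-764, -812, -9131).
So ∂z/∂E = −n_x/n_z = −0.08367101 and ∂z/∂N = −n_y/n_z = −0.08892783.
Intercept c from TP1: 1032 + 25297.68 + 428113.33 = 454443.01.
At (302094, 4814279): z_contact = −25276.5 − 428123.4 + 454443.01 = 1043.1 ft.
Depth below ground = 1057 − 1043.1 = 14 ft.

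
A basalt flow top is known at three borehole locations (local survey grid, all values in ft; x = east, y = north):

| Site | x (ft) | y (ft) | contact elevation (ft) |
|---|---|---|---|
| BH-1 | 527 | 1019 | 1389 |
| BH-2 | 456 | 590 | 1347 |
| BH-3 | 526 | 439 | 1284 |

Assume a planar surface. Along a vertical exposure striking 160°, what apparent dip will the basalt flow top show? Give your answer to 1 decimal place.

Let the plane be z = a·x + b·y + c.
BH-2−BH-1: −71a − 429b = −42;  BH-3−BH-1: −1a − 580b = −105.
Solving gives a = −0.50759, b = 0.18191.
Unit vector along 160° is (sin 160°, cos 160°) = (0.3420, -0.9397).
Slope in that direction = a·(0.3420) + b·(-0.9397) = −0.34455.
Apparent dip = arctan|0.34455| = 19.0° (true dip is 28.3°, so apparent ≤ true as expected).

19.0°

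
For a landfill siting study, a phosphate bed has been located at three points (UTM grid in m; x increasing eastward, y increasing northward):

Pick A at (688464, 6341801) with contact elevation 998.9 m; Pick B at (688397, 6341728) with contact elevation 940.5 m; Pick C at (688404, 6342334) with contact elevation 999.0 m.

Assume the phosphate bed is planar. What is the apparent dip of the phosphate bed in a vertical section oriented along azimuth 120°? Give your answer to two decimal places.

Let the plane be z = a·x + b·y + c.
Pick B−Pick A: −67a − 73b = −58.4;  Pick C−Pick A: −60a + 533b = 0.1.
Solving gives a = 0.77623, b = 0.08757.
Unit vector along 120° is (sin 120°, cos 120°) = (0.8660, -0.5000).
Slope in that direction = a·(0.8660) + b·(-0.5000) = 0.62845.
Apparent dip = arctan|0.62845| = 32.15° (true dip is 38.0°, so apparent ≤ true as expected).

32.15°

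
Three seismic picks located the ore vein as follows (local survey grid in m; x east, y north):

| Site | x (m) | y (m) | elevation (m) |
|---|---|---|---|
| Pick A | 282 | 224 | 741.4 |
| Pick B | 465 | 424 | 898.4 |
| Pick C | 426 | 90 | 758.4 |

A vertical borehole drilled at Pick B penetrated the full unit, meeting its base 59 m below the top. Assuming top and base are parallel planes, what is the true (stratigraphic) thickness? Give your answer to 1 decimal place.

50.9 m

Two edge vectors: Pick A→Pick B = (183, 200, 157), Pick A→Pick C = (144, -134, 17).
Normal n = (Pick A→Pick B) × (Pick A→Pick C) = (24438, 19497, -53322).
So ∂z/∂x = −n_x/n_z = 0.45831 and ∂z/∂y = −n_y/n_z = 0.36565.
|∇z| = √(a²+b²) = 0.58630, so dip δ = arctan(0.58630) = 30.38°.
True thickness = vertical thickness × cos δ = 59 × cos 30.38° = 50.9 m.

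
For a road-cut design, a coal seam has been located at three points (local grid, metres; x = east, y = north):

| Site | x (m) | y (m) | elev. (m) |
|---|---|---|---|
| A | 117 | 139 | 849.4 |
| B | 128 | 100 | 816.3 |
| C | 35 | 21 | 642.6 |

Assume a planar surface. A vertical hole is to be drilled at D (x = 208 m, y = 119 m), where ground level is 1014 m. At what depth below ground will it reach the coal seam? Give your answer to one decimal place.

Let the plane be z = a·x + b·y + c.
B−A: 11a − 39b = −33.1;  C−A: −82a − 118b = −206.8.
Solving gives a = 0.92513, b = 1.10965.
Then c = 849.4 − a·117 − b·139 = 586.92.
At (208, 119): z_contact = 192.43 + 132.05 + 586.92 = 911.39 m.
Depth below ground = 1014 − 911.39 = 102.6 m.

102.6 m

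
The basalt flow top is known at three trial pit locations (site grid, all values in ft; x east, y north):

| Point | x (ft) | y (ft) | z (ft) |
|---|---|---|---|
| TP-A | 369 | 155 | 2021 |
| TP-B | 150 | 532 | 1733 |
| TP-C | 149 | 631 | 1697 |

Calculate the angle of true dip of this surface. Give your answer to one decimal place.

Let the plane be z = a·x + b·y + c.
TP-B−TP-A: −219a + 377b = −288;  TP-C−TP-A: −220a + 476b = −324.
Solving gives a = 0.70128, b = −0.35655.
Gradient magnitude |∇z| = √(a² + b²) = √(0.49179 + 0.12713) = 0.78671.
True dip = arctan(0.78671) = 38.2°, dipping toward WNW (azimuth ≈ 297°).

38.2°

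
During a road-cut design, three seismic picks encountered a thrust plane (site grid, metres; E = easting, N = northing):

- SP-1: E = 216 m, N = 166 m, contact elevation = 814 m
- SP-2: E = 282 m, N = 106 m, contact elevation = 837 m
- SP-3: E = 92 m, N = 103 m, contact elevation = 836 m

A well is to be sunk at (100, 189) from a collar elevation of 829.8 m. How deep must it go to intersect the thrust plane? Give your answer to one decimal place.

25.6 m

Two edge vectors: SP-1→SP-2 = (66, -60, 23), SP-1→SP-3 = (-124, -63, 22).
Normal n = (SP-1→SP-2) × (SP-1→SP-3) = (129, -4304, -11598).
So ∂z/∂E = −n_x/n_z = 0.01112 and ∂z/∂N = −n_y/n_z = −0.37110.
Intercept c from SP-1: 814 − 2.40 + 61.60 = 873.20.
At (100, 189): z_contact = 1.11 − 70.14 + 873.20 = 804.17 m.
Depth below ground = 829.8 − 804.17 = 25.6 m.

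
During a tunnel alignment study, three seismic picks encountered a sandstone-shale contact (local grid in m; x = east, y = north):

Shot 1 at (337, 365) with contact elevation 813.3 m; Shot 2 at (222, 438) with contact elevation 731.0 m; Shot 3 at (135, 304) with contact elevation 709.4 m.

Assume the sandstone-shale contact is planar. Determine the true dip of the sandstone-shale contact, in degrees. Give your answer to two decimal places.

31.71°

Let the plane be z = a·x + b·y + c.
Shot 2−Shot 1: −115a + 73b = −82.3;  Shot 3−Shot 1: −202a − 61b = −103.9.
Solving gives a = 0.57925, b = −0.21488.
Gradient magnitude |∇z| = √(a² + b²) = √(0.33553 + 0.04618) = 0.61782.
True dip = arctan(0.61782) = 31.71°, dipping toward WNW (azimuth ≈ 290°).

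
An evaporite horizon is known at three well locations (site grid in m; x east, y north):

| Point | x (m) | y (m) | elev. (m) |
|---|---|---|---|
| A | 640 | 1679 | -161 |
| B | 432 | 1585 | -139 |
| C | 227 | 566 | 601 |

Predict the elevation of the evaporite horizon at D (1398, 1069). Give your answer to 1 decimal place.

497.5 m

Let the plane be z = a·x + b·y + c.
B−A: −208a − 94b = 22;  C−A: −413a − 1113b = 762.
Solving gives a = 0.244662, b = −0.775423.
Then c = -161 − a·640 − b·1679 = 984.35.
At (1398, 1069): z = 342.0 − 828.9 + 984.35 = 497.5 m.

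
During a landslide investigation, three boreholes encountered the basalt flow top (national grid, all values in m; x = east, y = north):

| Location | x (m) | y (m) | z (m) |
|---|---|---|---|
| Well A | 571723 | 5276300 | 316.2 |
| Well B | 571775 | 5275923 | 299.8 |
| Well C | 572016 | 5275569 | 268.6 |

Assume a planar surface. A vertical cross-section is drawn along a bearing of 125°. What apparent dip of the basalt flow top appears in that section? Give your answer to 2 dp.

4.90°

Two edge vectors: Well A→Well B = (52, -377, -16.4), Well A→Well C = (293, -731, -47.6).
Normal n = (Well A→Well B) × (Well A→Well C) = (5956.8, -2330, 72449).
So ∂z/∂x = −n_x/n_z = −0.08222 and ∂z/∂y = −n_y/n_z = 0.03216.
Unit vector along 125° is (sin 125°, cos 125°) = (0.8192, -0.5736).
Slope in that direction = a·(0.8192) + b·(-0.5736) = −0.08580.
Apparent dip = arctan|0.08580| = 4.90° (true dip is 5.0°, so apparent ≤ true as expected).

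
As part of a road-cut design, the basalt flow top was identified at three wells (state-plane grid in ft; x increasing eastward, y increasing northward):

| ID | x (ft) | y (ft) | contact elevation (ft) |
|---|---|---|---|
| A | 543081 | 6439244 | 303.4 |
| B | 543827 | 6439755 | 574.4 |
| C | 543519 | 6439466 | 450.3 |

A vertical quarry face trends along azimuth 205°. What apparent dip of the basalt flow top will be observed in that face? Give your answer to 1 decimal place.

14.0°

Two edge vectors: A→B = (746, 511, 271), A→C = (438, 222, 146.9).
Normal n = (A→B) × (A→C) = (14903.9, 9110.6, -58206).
So ∂z/∂x = −n_x/n_z = 0.25605 and ∂z/∂y = −n_y/n_z = 0.15652.
Unit vector along 205° is (sin 205°, cos 205°) = (-0.4226, -0.9063).
Slope in that direction = a·(-0.4226) + b·(-0.9063) = −0.25007.
Apparent dip = arctan|0.25007| = 14.0° (true dip is 16.7°, so apparent ≤ true as expected).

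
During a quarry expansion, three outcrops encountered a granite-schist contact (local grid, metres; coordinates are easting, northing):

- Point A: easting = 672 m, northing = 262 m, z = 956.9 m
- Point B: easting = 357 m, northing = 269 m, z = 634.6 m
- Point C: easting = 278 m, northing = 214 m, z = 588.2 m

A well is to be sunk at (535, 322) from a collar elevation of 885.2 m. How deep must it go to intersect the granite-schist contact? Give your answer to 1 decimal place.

103.0 m

Two edge vectors: Point A→Point B = (-315, 7, -322.3), Point A→Point C = (-394, -48, -368.7).
Normal n = (Point A→Point B) × (Point A→Point C) = (-18051.3, 10845.7, 17878).
So ∂z/∂easting = −n_x/n_z = 1.00969 and ∂z/∂northing = −n_y/n_z = −0.60665.
Intercept c from Point A: 956.9 − 678.51 + 158.94 = 437.33.
At (535, 322): z_contact = 540.19 − 195.34 + 437.33 = 782.17 m.
Depth below ground = 885.2 − 782.17 = 103.0 m.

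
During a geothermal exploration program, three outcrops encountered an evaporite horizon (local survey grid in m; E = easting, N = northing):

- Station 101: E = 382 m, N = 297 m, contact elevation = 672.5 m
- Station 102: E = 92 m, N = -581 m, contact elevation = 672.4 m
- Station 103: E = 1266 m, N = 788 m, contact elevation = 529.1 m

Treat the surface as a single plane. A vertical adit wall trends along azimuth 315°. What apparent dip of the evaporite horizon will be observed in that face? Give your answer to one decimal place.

10.6°

Two edge vectors: Station 101→Station 102 = (-290, -878, -0.1), Station 101→Station 103 = (884, 491, -143.4).
Normal n = (Station 101→Station 102) × (Station 101→Station 103) = (125954.3, -41674.4, 633762).
So ∂z/∂E = −n_x/n_z = −0.19874 and ∂z/∂N = −n_y/n_z = 0.06576.
Unit vector along 315° is (sin 315°, cos 315°) = (-0.7071, 0.7071).
Slope in that direction = a·(-0.7071) + b·(0.7071) = 0.18703.
Apparent dip = arctan|0.18703| = 10.6° (true dip is 11.8°, so apparent ≤ true as expected).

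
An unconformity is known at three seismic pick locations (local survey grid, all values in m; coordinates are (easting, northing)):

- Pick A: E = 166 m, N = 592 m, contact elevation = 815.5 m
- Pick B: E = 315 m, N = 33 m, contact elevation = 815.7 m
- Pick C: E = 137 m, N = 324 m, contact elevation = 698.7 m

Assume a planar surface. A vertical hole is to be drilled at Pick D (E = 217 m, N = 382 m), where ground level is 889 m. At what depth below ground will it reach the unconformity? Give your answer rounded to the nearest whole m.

79 m

Two edge vectors: Pick A→Pick B = (149, -559, 0.2), Pick A→Pick C = (-29, -268, -116.8).
Normal n = (Pick A→Pick B) × (Pick A→Pick C) = (65344.8, 17397.4, -56143).
So ∂z/∂E = −n_x/n_z = 1.16390 and ∂z/∂N = −n_y/n_z = 0.30988.
Intercept c from Pick A: 815.5 − 193.21 − 183.45 = 438.85.
At (217, 382): z_contact = 252.6 + 118.4 + 438.85 = 809.8 m.
Depth below ground = 889 − 809.8 = 79 m.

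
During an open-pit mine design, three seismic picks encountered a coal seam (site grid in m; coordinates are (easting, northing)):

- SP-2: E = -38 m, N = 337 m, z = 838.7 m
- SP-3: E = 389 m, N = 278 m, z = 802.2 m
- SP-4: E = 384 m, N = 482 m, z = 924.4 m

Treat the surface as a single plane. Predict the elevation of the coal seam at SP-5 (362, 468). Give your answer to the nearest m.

916 m

Let the plane be z = a·E + b·N + c.
SP-3−SP-2: 427a − 59b = −36.5;  SP-4−SP-2: 422a + 145b = 85.7.
Solving gives a = −0.00272, b = 0.59895.
Then c = 838.7 − a·-38 − b·337 = 636.75.
At (362, 468): z = −1.0 + 280.3 + 636.75 = 916.1 m.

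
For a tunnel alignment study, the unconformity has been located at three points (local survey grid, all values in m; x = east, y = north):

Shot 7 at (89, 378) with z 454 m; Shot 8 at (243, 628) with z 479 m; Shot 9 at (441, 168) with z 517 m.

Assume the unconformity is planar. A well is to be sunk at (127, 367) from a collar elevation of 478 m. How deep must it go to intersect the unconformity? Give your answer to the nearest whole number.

Two edge vectors: Shot 7→Shot 8 = (154, 250, 25), Shot 7→Shot 9 = (352, -210, 63).
Normal n = (Shot 7→Shot 8) × (Shot 7→Shot 9) = (21000, -902, -120340).
So ∂z/∂x = −n_x/n_z = 0.17451 and ∂z/∂y = −n_y/n_z = −0.00750.
Intercept c from Shot 7: 454 − 15.53 + 2.83 = 441.30.
At (127, 367): z_contact = 22.2 − 2.8 + 441.30 = 460.7 m.
Depth below ground = 478 − 460.7 = 17 m.

17 m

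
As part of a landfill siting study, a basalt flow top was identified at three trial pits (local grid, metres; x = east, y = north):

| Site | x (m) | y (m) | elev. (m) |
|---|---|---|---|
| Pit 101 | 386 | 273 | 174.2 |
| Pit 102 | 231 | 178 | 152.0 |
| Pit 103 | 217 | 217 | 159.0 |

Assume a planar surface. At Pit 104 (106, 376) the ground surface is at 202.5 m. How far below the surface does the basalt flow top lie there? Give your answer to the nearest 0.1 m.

Let the plane be z = a·x + b·y + c.
Pit 102−Pit 101: −155a − 95b = −22.2;  Pit 103−Pit 101: −169a − 56b = −15.2.
Solving gives a = 0.02723, b = 0.18926.
Then c = 174.2 − a·386 − b·273 = 112.02.
At (106, 376): z_contact = 2.89 + 71.16 + 112.02 = 186.07 m.
Depth below ground = 202.5 − 186.07 = 16.4 m.

16.4 m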